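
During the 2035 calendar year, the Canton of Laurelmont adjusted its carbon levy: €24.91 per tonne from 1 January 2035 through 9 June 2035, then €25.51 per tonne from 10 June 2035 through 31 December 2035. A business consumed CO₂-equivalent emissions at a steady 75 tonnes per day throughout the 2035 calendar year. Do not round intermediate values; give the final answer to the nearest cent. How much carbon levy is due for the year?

1 January – 9 June 2035: 160 days × 75 tonnes/day = 12,000 tonnes at €24.91/tonne → €298,920.00
10 June – 31 December 2035: 205 days × 75 tonnes/day = 15,375 tonnes at €25.51/tonne → €392,216.25

€691,136.25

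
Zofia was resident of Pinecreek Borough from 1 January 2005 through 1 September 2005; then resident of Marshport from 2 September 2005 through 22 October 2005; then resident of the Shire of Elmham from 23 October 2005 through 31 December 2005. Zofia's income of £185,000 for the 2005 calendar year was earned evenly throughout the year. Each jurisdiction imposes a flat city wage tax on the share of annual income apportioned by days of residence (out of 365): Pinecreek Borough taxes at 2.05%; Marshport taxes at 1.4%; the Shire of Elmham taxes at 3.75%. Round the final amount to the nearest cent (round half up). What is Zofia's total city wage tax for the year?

Pinecreek Borough, 1 January – 1 September 2005: 244 days → £185,000 × 2.05% × 244/365 = £2,535.2603
Marshport, 2 September – 22 October 2005: 51 days → £185,000 × 1.4% × 51/365 = £361.8904
The Shire of Elmham, 23 October – 31 December 2005: 70 days → £185,000 × 3.75% × 70/365 = £1,330.4795
Total = £4,227.6301

£4,227.63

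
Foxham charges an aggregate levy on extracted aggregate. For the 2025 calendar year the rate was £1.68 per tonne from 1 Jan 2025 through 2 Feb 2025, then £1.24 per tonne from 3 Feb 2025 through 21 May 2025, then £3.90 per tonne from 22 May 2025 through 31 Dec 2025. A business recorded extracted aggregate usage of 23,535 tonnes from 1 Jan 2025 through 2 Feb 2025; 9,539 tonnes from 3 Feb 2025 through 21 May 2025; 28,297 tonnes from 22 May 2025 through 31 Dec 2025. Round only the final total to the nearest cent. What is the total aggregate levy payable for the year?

£161,725.46

1 Jan – 2 Feb 2025: 23,535 tonnes at £1.68/tonne → £39,538.80
3 Feb – 21 May 2025: 9,539 tonnes at £1.24/tonne → £11,828.36
22 May – 31 Dec 2025: 28,297 tonnes at £3.90/tonne → £110,358.30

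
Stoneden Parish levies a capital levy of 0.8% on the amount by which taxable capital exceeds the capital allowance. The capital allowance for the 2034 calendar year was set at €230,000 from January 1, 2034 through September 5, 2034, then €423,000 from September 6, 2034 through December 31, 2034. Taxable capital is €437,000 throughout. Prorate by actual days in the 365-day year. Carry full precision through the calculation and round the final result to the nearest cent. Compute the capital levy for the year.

€1,161.07

January 1 – September 5, 2034: 248 days, exemption €230,000 → (€437,000 − €230,000) × 0.8% × 248/365 = €1,125.1726
September 6 – December 31, 2034: 117 days, exemption €423,000 → (€437,000 − €423,000) × 0.8% × 117/365 = €35.9014
Total = €1,161.0740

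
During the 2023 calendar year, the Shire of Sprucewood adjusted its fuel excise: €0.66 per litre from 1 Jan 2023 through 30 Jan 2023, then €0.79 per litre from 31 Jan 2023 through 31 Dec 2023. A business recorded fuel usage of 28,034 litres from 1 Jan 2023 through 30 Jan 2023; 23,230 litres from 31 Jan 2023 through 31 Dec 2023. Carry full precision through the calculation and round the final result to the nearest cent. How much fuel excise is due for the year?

1 Jan – 30 Jan 2023: 28,034 litres at €0.66/litre → €18,502.44
31 Jan – 31 Dec 2023: 23,230 litres at €0.79/litre → €18,351.70

€36,854.14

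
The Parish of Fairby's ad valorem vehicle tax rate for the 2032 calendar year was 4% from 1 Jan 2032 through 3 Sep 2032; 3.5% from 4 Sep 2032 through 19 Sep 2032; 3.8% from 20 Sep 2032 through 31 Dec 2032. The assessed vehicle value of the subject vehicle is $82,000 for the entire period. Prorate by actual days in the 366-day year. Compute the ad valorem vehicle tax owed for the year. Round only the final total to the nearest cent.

1 Jan – 3 Sep 2032: 247 days at 4% → $82,000 × 4% × 247/366 = $2,213.5519
4 Sep – 19 Sep 2032: 16 days at 3.5% → $82,000 × 3.5% × 16/366 = $125.4645
20 Sep – 31 Dec 2032: 103 days at 3.8% → $82,000 × 3.8% × 103/366 = $876.9071
Total = $3,215.9235

$3,215.92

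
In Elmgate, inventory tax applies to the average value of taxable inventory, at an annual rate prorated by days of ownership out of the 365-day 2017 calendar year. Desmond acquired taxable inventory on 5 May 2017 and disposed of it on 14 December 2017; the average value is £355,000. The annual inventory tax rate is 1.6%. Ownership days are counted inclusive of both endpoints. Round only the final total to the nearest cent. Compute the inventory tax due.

Days held (5 May – 14 December 2017): 224 out of 365
Tax = £355,000 × 1.6% × 224/365 = £3,485.8082

£3,485.81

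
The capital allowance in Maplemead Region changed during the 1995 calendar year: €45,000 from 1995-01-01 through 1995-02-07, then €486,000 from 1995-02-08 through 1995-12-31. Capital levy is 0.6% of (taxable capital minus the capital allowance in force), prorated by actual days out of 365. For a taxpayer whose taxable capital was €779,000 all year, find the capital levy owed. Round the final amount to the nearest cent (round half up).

€2,033.47

1995-01-01 to 1995-02-07: 38 days, exemption €45,000 → (€779,000 − €45,000) × 0.6% × 38/365 = €458.4986
1995-02-08 to 1995-12-31: 327 days, exemption €486,000 → (€779,000 − €486,000) × 0.6% × 327/365 = €1,574.9753
Total = €2,033.4740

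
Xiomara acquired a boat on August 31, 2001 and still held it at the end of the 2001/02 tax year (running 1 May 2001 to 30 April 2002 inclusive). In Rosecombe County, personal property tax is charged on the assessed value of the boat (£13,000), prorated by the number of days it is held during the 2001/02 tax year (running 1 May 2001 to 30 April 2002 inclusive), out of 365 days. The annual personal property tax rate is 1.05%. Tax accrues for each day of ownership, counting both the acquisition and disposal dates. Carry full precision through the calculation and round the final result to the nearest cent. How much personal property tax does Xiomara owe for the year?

£90.88

Days held (August 31, 2001 – April 30, 2002): 243 out of 365
Tax = £13,000 × 1.05% × 243/365 = £90.8753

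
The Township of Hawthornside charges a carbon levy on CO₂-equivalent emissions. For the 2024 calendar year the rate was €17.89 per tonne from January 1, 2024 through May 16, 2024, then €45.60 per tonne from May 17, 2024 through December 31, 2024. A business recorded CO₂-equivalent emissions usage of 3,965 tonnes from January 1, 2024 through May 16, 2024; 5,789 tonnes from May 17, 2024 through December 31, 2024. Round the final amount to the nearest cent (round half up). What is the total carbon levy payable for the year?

€334,912.25

January 1 – May 16, 2024: 3,965 tonnes at €17.89/tonne → €70,933.85
May 17 – December 31, 2024: 5,789 tonnes at €45.60/tonne → €263,978.40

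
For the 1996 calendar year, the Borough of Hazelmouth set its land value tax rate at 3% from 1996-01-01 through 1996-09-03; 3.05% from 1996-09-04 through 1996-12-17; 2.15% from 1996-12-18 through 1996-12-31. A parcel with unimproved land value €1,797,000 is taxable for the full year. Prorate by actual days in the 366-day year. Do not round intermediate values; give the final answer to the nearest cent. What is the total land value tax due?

€53,583.50

1996-01-01 to 1996-09-03: 247 days at 3% → €1,797,000 × 3% × 247/366 = €36,381.8852
1996-09-04 to 1996-12-17: 105 days at 3.05% → €1,797,000 × 3.05% × 105/366 = €15,723.7500
1996-12-18 to 1996-12-31: 14 days at 2.15% → €1,797,000 × 2.15% × 14/366 = €1,477.8607
Total = €53,583.4959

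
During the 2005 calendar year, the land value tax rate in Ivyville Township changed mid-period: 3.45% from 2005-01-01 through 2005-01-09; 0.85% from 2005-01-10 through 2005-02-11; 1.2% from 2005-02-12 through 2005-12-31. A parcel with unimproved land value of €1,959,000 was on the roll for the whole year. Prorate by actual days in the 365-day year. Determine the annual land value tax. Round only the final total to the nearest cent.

2005-01-01 to 2005-01-09: 9 days at 3.45% → €1,959,000 × 3.45% × 9/365 = €1,666.4918
2005-01-10 to 2005-02-11: 33 days at 0.85% → €1,959,000 × 0.85% × 33/365 = €1,505.4781
2005-02-12 to 2005-12-31: 323 days at 1.2% → €1,959,000 × 1.2% × 323/365 = €20,802.9699
Total = €23,974.9397

€23,974.94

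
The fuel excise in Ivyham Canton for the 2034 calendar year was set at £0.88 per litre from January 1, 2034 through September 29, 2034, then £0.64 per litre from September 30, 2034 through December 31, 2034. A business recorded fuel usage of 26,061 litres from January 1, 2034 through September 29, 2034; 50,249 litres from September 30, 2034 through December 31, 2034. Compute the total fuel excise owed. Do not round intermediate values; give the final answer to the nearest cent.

January 1 – September 29, 2034: 26,061 litres at £0.88/litre → £22,933.68
September 30 – December 31, 2034: 50,249 litres at £0.64/litre → £32,159.36

£55,093.04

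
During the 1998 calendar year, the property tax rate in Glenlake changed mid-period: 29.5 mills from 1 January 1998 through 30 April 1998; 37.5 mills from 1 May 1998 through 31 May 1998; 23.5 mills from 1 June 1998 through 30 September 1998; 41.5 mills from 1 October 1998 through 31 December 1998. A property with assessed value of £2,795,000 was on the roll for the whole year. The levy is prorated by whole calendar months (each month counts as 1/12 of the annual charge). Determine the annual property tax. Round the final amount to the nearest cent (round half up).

£87,110.83

1 January – 30 April 1998: 4 months at 29.5 mills → £2,795,000 × 2.95% × 4/12 = £27,484.1667
1 May – 31 May 1998: 1 month at 37.5 mills → £2,795,000 × 3.75% × 1/12 = £8,734.3750
1 June – 30 September 1998: 4 months at 23.5 mills → £2,795,000 × 2.35% × 4/12 = £21,894.1667
1 October – 31 December 1998: 3 months at 41.5 mills → £2,795,000 × 4.15% × 3/12 = £28,998.1250
Total = £87,110.8333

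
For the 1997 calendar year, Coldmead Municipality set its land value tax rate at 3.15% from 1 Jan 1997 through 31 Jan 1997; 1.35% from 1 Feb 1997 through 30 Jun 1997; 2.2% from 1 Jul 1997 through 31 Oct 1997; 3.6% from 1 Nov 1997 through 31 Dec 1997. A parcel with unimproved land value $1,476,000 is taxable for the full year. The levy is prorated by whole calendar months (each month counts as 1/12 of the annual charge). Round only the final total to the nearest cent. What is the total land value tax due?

1 Jan – 31 Jan 1997: 1 month at 3.15% → $1,476,000 × 3.15% × 1/12 = $3,874.5000
1 Feb – 30 Jun 1997: 5 months at 1.35% → $1,476,000 × 1.35% × 5/12 = $8,302.5000
1 Jul – 31 Oct 1997: 4 months at 2.2% → $1,476,000 × 2.2% × 4/12 = $10,824.0000
1 Nov – 31 Dec 1997: 2 months at 3.6% → $1,476,000 × 3.6% × 2/12 = $8,856.0000
Total = $31,857.0000

$31,857.00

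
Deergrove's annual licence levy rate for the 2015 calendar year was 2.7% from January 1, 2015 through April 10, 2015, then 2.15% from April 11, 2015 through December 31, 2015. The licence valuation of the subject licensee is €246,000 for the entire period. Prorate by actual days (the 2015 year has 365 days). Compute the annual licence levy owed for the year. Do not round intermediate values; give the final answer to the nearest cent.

€5,659.68

January 1 – April 10, 2015: 100 days at 2.7% → €246,000 × 2.7% × 100/365 = €1,819.7260
April 11 – December 31, 2015: 265 days at 2.15% → €246,000 × 2.15% × 265/365 = €3,839.9589
Total = €5,659.6849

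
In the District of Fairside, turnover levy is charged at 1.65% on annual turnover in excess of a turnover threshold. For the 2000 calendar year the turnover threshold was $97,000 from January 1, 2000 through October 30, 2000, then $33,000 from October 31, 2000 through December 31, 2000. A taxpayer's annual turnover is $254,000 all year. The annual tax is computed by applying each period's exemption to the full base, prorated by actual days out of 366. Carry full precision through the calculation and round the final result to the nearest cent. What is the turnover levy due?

$2,769.39

January 1 – October 30, 2000: 304 days, exemption $97,000 → ($254,000 − $97,000) × 1.65% × 304/366 = $2,151.6721
October 31 – December 31, 2000: 62 days, exemption $33,000 → ($254,000 − $33,000) × 1.65% × 62/366 = $617.7131
Total = $2,769.3852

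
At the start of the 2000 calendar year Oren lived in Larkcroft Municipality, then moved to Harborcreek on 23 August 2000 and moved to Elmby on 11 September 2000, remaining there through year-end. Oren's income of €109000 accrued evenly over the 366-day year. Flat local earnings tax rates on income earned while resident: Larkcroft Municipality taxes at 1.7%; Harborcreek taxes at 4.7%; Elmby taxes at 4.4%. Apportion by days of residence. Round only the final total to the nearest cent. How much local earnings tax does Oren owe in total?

Larkcroft Municipality, 1 January – 22 August 2000: 235 days → €109000 × 1.7% × 235/366 = €1189.7678
Harborcreek, 23 August – 10 September 2000: 19 days → €109000 × 4.7% × 19/366 = €265.9481
Elmby, 11 September – 31 December 2000: 112 days → €109000 × 4.4% × 112/366 = €1467.6284
Total = €2923.3443

€2923.34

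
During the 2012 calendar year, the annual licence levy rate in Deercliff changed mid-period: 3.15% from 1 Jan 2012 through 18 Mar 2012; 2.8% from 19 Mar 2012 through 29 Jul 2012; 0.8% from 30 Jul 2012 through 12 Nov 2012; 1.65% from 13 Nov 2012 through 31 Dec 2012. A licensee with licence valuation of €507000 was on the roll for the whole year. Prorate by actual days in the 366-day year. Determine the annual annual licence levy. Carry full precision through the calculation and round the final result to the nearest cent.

€10856.86

1 Jan – 18 Mar 2012: 78 days at 3.15% → €507000 × 3.15% × 78/366 = €3403.5492
19 Mar – 29 Jul 2012: 133 days at 2.8% → €507000 × 2.8% × 133/366 = €5158.6557
30 Jul – 12 Nov 2012: 106 days at 0.8% → €507000 × 0.8% × 106/366 = €1174.6885
13 Nov – 31 Dec 2012: 49 days at 1.65% → €507000 × 1.65% × 49/366 = €1119.9713
Total = €10856.8648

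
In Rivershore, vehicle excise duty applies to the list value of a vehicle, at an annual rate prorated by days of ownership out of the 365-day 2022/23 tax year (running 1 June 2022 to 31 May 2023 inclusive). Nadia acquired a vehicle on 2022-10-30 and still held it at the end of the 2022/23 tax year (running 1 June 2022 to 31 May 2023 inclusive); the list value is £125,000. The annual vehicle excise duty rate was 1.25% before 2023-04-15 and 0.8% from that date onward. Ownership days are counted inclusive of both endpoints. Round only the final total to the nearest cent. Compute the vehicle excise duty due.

£843.66

2022-10-30 to 2023-04-14: 167 days at 1.25% → £125,000 × 1.25% × 167/365 = £714.8973
2023-04-15 to 2023-05-31: 47 days at 0.8% → £125,000 × 0.8% × 47/365 = £128.7671
Total = £843.6644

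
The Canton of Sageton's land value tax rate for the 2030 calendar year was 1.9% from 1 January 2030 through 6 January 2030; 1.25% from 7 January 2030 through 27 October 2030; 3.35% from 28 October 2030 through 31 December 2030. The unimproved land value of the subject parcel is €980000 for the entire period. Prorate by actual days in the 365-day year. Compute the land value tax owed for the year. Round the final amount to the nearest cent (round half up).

1 January – 6 January 2030: 6 days at 1.9% → €980000 × 1.9% × 6/365 = €306.0822
7 January – 27 October 2030: 294 days at 1.25% → €980000 × 1.25% × 294/365 = €9867.1233
28 October – 31 December 2030: 65 days at 3.35% → €980000 × 3.35% × 65/365 = €5846.4384
Total = €16019.6438

€16019.64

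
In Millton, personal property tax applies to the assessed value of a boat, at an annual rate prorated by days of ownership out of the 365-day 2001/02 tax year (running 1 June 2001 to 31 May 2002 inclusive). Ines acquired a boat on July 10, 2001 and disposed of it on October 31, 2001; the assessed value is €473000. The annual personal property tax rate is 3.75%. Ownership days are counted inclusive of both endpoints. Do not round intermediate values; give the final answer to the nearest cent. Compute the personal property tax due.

€5539.93

Days held (July 10 – October 31, 2001): 114 out of 365
Tax = €473000 × 3.75% × 114/365 = €5539.9315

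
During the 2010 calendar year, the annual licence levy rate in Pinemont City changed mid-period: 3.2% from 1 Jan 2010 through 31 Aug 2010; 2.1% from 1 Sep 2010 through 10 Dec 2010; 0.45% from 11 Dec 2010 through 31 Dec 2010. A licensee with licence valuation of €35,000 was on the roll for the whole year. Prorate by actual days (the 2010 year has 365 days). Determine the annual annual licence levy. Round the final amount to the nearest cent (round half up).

1 Jan – 31 Aug 2010: 243 days at 3.2% → €35,000 × 3.2% × 243/365 = €745.6438
1 Sep – 10 Dec 2010: 101 days at 2.1% → €35,000 × 2.1% × 101/365 = €203.3836
11 Dec – 31 Dec 2010: 21 days at 0.45% → €35,000 × 0.45% × 21/365 = €9.0616
Total = €958.0890

€958.09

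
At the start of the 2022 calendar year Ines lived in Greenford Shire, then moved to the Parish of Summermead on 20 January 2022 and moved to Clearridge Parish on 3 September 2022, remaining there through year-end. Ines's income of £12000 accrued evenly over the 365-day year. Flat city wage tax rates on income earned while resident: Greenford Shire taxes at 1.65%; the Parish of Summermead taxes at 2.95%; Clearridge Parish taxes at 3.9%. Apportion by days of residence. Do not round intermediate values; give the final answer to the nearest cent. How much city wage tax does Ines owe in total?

£383.36

Greenford Shire, 1 January – 19 January 2022: 19 days → £12000 × 1.65% × 19/365 = £10.3068
The Parish of Summermead, 20 January – 2 September 2022: 226 days → £12000 × 2.95% × 226/365 = £219.1890
Clearridge Parish, 3 September – 31 December 2022: 120 days → £12000 × 3.9% × 120/365 = £153.8630
Total = £383.3589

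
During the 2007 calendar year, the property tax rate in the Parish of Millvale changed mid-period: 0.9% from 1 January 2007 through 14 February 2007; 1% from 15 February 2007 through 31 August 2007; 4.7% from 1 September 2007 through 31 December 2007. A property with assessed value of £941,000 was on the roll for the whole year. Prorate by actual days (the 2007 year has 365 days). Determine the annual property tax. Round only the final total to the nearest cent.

£20,931.45

1 January – 14 February 2007: 45 days at 0.9% → £941,000 × 0.9% × 45/365 = £1,044.1233
15 February – 31 August 2007: 198 days at 1% → £941,000 × 1% × 198/365 = £5,104.6027
1 September – 31 December 2007: 122 days at 4.7% → £941,000 × 4.7% × 122/365 = £14,782.7233
Total = £20,931.4493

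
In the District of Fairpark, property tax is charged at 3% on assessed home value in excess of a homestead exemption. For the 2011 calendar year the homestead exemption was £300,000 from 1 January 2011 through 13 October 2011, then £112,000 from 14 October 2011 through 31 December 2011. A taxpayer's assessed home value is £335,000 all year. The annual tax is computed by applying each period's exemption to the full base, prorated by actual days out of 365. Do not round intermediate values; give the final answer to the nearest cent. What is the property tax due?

£2,270.71

1 January – 13 October 2011: 286 days, exemption £300,000 → (£335,000 − £300,000) × 3% × 286/365 = £822.7397
14 October – 31 December 2011: 79 days, exemption £112,000 → (£335,000 − £112,000) × 3% × 79/365 = £1,447.9726
Total = £2,270.7123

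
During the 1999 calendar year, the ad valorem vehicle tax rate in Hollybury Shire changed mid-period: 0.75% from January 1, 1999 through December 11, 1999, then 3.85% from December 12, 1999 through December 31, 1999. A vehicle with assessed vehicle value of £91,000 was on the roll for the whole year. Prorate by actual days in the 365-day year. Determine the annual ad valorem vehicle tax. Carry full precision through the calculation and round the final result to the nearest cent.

January 1 – December 11, 1999: 345 days at 0.75% → £91,000 × 0.75% × 345/365 = £645.1027
December 12 – December 31, 1999: 20 days at 3.85% → £91,000 × 3.85% × 20/365 = £191.9726
Total = £837.0753

£837.08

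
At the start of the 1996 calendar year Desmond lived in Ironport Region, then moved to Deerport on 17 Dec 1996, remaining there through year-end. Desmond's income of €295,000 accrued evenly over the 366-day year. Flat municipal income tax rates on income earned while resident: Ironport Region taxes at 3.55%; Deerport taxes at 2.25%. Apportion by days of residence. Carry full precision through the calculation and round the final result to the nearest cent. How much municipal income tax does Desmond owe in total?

€10,315.33

Ironport Region, 1 Jan – 16 Dec 1996: 351 days → €295,000 × 3.55% × 351/366 = €10,043.2992
Deerport, 17 Dec – 31 Dec 1996: 15 days → €295,000 × 2.25% × 15/366 = €272.0287
Total = €10,315.3279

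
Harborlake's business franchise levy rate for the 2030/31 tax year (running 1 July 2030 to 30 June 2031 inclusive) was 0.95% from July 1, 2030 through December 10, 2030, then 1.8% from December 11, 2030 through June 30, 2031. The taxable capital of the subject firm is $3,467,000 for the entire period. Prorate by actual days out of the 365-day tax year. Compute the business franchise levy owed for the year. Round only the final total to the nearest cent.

July 1 – December 10, 2030: 163 days at 0.95% → $3,467,000 × 0.95% × 163/365 = $14,708.6288
December 11, 2030 – June 30, 2031: 202 days at 1.8% → $3,467,000 × 1.8% × 202/365 = $34,537.0192
Total = $49,245.6479

$49,245.65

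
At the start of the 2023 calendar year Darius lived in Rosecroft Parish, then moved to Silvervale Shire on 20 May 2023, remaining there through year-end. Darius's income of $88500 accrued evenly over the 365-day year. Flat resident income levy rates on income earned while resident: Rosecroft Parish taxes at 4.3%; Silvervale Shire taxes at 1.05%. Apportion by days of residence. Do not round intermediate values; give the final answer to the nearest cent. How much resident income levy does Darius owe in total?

Rosecroft Parish, 1 Jan – 19 May 2023: 139 days → $88500 × 4.3% × 139/365 = $1449.2178
Silvervale Shire, 20 May – 31 Dec 2023: 226 days → $88500 × 1.05% × 226/365 = $575.3712
Total = $2024.5890

$2024.59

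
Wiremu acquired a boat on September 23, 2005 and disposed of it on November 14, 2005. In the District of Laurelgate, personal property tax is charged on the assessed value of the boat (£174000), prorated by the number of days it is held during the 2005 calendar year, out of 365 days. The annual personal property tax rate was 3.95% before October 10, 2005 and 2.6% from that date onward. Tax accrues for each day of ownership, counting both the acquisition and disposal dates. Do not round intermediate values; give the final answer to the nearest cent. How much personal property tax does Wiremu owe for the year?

September 23 – October 9, 2005: 17 days at 3.95% → £174000 × 3.95% × 17/365 = £320.1123
October 10 – November 14, 2005: 36 days at 2.6% → £174000 × 2.6% × 36/365 = £446.2027
Total = £766.3151

£766.32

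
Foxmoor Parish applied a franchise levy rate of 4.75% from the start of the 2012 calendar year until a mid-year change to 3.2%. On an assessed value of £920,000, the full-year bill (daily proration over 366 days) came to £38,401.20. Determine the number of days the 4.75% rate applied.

230 days

Let d = days at the first rate; then 366 − d days at the second rate.
£920,000 × [4.75%·d + 3.2%·(366−d)] / 366 = £38,401.20
Solving gives d = 230, so the new rate took effect on August 18, 2012.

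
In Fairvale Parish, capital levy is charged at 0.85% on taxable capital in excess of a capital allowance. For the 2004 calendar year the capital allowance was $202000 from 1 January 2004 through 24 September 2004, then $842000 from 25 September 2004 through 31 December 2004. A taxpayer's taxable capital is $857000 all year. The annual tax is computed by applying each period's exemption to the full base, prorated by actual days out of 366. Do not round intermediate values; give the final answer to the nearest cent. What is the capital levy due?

$4110.89

1 January – 24 September 2004: 268 days, exemption $202000 → ($857000 − $202000) × 0.85% × 268/366 = $4076.7486
25 September – 31 December 2004: 98 days, exemption $842000 → ($857000 − $842000) × 0.85% × 98/366 = $34.1393
Total = $4110.8880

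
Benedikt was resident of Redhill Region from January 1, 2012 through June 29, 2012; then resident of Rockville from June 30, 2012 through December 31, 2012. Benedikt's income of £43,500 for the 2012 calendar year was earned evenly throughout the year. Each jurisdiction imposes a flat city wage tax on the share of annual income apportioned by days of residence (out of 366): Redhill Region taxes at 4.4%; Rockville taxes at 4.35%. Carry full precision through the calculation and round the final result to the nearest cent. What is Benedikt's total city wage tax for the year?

Redhill Region, January 1 – June 29, 2012: 181 days → £43,500 × 4.4% × 181/366 = £946.5410
Rockville, June 30 – December 31, 2012: 185 days → £43,500 × 4.35% × 185/366 = £956.4652
Total = £1,903.0061

£1,903.01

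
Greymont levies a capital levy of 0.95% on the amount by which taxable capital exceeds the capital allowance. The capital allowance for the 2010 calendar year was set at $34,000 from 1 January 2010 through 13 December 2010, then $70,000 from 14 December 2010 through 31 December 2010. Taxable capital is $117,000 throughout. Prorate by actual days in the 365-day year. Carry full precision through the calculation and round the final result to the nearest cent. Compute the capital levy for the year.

1 January – 13 December 2010: 347 days, exemption $34,000 → ($117,000 − $34,000) × 0.95% × 347/365 = $749.6151
14 December – 31 December 2010: 18 days, exemption $70,000 → ($117,000 − $70,000) × 0.95% × 18/365 = $22.0192
Total = $771.6342

$771.63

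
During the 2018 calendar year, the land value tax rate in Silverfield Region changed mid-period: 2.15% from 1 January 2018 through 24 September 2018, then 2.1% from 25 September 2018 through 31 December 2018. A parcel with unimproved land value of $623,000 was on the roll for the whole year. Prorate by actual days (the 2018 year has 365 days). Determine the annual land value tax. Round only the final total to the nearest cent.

$13,310.86

1 January – 24 September 2018: 267 days at 2.15% → $623,000 × 2.15% × 267/365 = $9,798.1685
25 September – 31 December 2018: 98 days at 2.1% → $623,000 × 2.1% × 98/365 = $3,512.6959
Total = $13,310.8644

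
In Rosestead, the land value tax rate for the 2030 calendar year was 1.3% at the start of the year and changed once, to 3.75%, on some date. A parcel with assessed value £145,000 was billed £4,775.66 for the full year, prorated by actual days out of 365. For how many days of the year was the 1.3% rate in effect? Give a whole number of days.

68 days

Let d = days at the first rate; then 365 − d days at the second rate.
£145,000 × [1.3%·d + 3.75%·(365−d)] / 365 = £4,775.66
Solving gives d = 68, so the new rate took effect on March 10, 2030.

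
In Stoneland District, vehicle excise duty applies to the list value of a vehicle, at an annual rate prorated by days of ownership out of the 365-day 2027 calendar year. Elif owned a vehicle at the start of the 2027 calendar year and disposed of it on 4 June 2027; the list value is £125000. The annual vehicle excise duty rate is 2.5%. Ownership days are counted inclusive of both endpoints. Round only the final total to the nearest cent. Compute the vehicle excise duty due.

Days held (1 January – 4 June 2027): 155 out of 365
Tax = £125000 × 2.5% × 155/365 = £1327.0548

£1327.05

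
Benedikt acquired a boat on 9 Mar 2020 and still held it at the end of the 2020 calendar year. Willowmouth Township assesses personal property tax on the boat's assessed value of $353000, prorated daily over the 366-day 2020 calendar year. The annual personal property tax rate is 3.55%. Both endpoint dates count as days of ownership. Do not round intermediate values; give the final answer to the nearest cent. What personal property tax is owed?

Days held (9 Mar – 31 Dec 2020): 298 out of 366
Tax = $353000 × 3.55% × 298/366 = $10203.2432

$10203.24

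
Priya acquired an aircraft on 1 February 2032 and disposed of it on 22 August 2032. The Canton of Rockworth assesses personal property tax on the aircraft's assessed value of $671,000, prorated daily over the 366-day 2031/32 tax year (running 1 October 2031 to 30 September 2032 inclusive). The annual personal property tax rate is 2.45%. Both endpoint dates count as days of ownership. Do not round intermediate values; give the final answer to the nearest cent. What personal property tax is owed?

Days held (1 February – 22 August 2032): 204 out of 366
Tax = $671,000 × 2.45% × 204/366 = $9,163.0000

$9,163.00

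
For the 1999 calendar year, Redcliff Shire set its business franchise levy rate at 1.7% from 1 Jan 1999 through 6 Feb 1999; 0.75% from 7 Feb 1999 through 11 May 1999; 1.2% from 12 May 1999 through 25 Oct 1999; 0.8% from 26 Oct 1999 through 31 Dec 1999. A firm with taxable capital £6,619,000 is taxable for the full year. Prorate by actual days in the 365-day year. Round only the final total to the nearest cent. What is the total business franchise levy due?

£70,252.07

1 Jan – 6 Feb 1999: 37 days at 1.7% → £6,619,000 × 1.7% × 37/365 = £11,406.4411
7 Feb – 11 May 1999: 94 days at 0.75% → £6,619,000 × 0.75% × 94/365 = £12,784.6438
12 May – 25 Oct 1999: 167 days at 1.2% → £6,619,000 × 1.2% × 167/365 = £36,341.0301
26 Oct – 31 Dec 1999: 67 days at 0.8% → £6,619,000 × 0.8% × 67/365 = £9,719.9562
Total = £70,252.0712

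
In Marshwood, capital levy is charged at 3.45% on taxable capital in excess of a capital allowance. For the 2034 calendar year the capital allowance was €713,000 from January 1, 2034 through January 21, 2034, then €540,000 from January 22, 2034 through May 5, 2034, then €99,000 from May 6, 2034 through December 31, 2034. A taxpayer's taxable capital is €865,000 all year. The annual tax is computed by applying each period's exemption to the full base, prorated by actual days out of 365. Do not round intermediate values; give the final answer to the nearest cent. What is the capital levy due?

€20,873.16

January 1 – January 21, 2034: 21 days, exemption €713,000 → (€865,000 − €713,000) × 3.45% × 21/365 = €301.7096
January 22 – May 5, 2034: 104 days, exemption €540,000 → (€865,000 − €540,000) × 3.45% × 104/365 = €3,194.7945
May 6 – December 31, 2034: 240 days, exemption €99,000 → (€865,000 − €99,000) × 3.45% × 240/365 = €17,376.6575
Total = €20,873.1616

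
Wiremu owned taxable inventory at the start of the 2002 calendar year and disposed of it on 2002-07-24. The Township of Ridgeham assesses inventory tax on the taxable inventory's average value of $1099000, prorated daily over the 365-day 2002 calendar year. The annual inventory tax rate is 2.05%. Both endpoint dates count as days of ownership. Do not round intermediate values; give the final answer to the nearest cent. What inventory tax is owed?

$12653.55

Days held (2002-01-01 to 2002-07-24): 205 out of 365
Tax = $1099000 × 2.05% × 205/365 = $12653.5548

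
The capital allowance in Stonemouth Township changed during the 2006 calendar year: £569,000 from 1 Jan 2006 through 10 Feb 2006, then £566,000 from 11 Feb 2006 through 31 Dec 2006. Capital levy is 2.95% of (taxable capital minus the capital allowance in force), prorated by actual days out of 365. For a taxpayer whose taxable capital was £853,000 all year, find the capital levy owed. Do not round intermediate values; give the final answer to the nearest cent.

1 Jan – 10 Feb 2006: 41 days, exemption £569,000 → (£853,000 − £569,000) × 2.95% × 41/365 = £941.0904
11 Feb – 31 Dec 2006: 324 days, exemption £566,000 → (£853,000 − £566,000) × 2.95% × 324/365 = £7,515.4685
Total = £8,456.5589

£8,456.56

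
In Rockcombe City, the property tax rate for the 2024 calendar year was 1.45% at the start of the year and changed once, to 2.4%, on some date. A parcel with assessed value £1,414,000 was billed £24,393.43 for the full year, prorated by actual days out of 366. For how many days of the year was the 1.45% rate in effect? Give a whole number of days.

Let d = days at the first rate; then 366 − d days at the second rate.
£1,414,000 × [1.45%·d + 2.4%·(366−d)] / 366 = £24,393.43
Solving gives d = 260, so the new rate took effect on 17 September 2024.

260 days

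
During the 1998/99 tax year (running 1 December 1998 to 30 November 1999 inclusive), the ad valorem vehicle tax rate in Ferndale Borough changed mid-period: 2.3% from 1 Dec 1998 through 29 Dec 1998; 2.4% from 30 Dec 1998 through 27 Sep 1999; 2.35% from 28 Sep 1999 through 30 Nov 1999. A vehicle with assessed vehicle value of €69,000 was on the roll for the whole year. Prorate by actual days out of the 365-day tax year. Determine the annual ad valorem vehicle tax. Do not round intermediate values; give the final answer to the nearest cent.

€1,644.47

1 Dec – 29 Dec 1998: 29 days at 2.3% → €69,000 × 2.3% × 29/365 = €126.0904
30 Dec 1998 – 27 Sep 1999: 272 days at 2.4% → €69,000 × 2.4% × 272/365 = €1,234.0603
28 Sep – 30 Nov 1999: 64 days at 2.35% → €69,000 × 2.35% × 64/365 = €284.3178
Total = €1,644.4685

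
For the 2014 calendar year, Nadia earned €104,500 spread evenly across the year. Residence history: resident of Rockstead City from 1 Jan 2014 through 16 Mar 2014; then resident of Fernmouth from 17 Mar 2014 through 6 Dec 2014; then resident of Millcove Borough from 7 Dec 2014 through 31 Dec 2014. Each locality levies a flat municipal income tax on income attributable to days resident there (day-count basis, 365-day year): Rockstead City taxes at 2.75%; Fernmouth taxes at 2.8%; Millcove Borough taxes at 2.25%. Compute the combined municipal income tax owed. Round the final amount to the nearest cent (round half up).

€2,875.90

Rockstead City, 1 Jan – 16 Mar 2014: 75 days → €104,500 × 2.75% × 75/365 = €590.4966
Fernmouth, 17 Mar – 6 Dec 2014: 265 days → €104,500 × 2.8% × 265/365 = €2,124.3562
Millcove Borough, 7 Dec – 31 Dec 2014: 25 days → €104,500 × 2.25% × 25/365 = €161.0445
Total = €2,875.8973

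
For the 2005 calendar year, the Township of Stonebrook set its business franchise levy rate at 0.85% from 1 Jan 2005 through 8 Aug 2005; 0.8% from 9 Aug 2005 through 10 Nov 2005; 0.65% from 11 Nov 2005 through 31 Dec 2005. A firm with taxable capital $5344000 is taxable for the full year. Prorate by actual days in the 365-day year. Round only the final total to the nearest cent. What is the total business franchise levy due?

$43242.48

1 Jan – 8 Aug 2005: 220 days at 0.85% → $5344000 × 0.85% × 220/365 = $27378.8493
9 Aug – 10 Nov 2005: 94 days at 0.8% → $5344000 × 0.8% × 94/365 = $11010.1041
11 Nov – 31 Dec 2005: 51 days at 0.65% → $5344000 × 0.65% × 51/365 = $4853.5233
Total = $43242.4767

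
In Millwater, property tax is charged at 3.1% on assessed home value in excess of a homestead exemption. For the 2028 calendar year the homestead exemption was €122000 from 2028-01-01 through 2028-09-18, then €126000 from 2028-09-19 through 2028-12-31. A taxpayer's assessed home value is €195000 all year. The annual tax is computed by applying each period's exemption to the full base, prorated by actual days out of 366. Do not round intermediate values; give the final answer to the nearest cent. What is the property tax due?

2028-01-01 to 2028-09-18: 262 days, exemption €122000 → (€195000 − €122000) × 3.1% × 262/366 = €1619.9617
2028-09-19 to 2028-12-31: 104 days, exemption €126000 → (€195000 − €126000) × 3.1% × 104/366 = €607.8033
Total = €2227.7650

€2227.77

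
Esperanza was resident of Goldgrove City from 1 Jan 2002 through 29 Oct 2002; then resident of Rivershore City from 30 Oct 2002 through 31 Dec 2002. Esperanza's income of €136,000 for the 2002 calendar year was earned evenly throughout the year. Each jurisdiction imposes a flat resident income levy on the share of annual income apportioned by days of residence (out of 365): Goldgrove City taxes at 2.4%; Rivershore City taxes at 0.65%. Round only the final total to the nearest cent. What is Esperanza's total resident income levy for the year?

€2,853.21

Goldgrove City, 1 Jan – 29 Oct 2002: 302 days → €136,000 × 2.4% × 302/365 = €2,700.6247
Rivershore City, 30 Oct – 31 Dec 2002: 63 days → €136,000 × 0.65% × 63/365 = €152.5808
Total = €2,853.2055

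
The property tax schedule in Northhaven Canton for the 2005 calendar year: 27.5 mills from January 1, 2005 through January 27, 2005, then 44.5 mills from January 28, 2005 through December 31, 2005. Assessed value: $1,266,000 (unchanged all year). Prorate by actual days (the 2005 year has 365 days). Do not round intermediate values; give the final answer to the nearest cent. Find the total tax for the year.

January 1 – January 27, 2005: 27 days at 27.5 mills → $1,266,000 × 2.75% × 27/365 = $2,575.3562
January 28 – December 31, 2005: 338 days at 44.5 mills → $1,266,000 × 4.45% × 338/365 = $52,169.6055
Total = $54,744.9616

$54,744.96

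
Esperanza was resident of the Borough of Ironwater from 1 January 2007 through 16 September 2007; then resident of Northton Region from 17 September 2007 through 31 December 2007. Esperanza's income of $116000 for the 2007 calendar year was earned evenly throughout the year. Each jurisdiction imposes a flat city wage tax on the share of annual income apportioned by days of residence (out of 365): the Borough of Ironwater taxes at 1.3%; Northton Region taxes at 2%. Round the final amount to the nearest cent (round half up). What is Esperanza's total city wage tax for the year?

The Borough of Ironwater, 1 January – 16 September 2007: 259 days → $116000 × 1.3% × 259/365 = $1070.0603
Northton Region, 17 September – 31 December 2007: 106 days → $116000 × 2% × 106/365 = $673.7534
Total = $1743.8137

$1743.81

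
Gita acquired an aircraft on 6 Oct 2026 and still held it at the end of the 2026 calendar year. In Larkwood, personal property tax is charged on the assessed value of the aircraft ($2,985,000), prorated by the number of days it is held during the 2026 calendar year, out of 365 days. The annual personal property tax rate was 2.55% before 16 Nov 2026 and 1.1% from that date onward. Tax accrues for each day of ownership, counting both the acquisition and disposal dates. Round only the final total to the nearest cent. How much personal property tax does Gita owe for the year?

6 Oct – 15 Nov 2026: 41 days at 2.55% → $2,985,000 × 2.55% × 41/365 = $8,550.1849
16 Nov – 31 Dec 2026: 46 days at 1.1% → $2,985,000 × 1.1% × 46/365 = $4,138.1096
Total = $12,688.2945

$12,688.29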